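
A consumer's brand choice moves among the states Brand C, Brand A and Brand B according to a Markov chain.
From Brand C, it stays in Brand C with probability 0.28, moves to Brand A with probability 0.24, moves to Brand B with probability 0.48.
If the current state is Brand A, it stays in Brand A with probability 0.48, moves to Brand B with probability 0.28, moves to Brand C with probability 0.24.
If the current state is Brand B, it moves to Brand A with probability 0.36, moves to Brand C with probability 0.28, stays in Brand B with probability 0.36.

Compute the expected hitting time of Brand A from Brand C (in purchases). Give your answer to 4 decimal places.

Let t(s) be the expected number of purchases to first reach Brand A from state s, with t(Brand A) = 0. Conditioning on the first purchase:
t(Brand C) = 1 + 0.28·t(Brand C) + 0.48·t(Brand B)
t(Brand B) = 1 + 0.28·t(Brand C) + 0.36·t(Brand B)
Solving: t(Brand C) = 3.4314, t(Brand B) = 3.0637.
Expected purchases from Brand C to Brand A: 3.4314.

3.4314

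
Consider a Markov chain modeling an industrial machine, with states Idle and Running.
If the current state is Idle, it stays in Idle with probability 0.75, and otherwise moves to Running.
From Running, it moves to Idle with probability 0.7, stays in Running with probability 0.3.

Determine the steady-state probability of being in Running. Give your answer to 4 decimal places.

0.2632

Let the stationary distribution be π with π = πP and π_1 + π_2 = 1.
π_1 = 0.75·π_1 + 0.7·π_2
Solving with the normalization constraint gives π = (0.7368, 0.2632).
So the stationary probability of Running is 0.2632.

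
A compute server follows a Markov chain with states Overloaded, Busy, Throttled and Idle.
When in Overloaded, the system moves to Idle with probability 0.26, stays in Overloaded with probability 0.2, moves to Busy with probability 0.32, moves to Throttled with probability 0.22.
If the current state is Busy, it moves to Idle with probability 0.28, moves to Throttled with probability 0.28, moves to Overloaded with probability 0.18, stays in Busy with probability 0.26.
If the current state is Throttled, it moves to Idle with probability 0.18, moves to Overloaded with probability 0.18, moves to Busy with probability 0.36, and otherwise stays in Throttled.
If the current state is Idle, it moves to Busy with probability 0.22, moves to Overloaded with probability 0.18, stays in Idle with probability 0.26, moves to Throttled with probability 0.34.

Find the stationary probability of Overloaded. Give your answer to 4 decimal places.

0.1837

Let the stationary distribution be π with π = πP and π_1 + π_2 + π_3 + π_4 = 1.
π_1 = 0.2·π_1 + 0.18·π_2 + 0.18·π_3 + 0.18·π_4
π_2 = 0.32·π_1 + 0.26·π_2 + 0.36·π_3 + 0.22·π_4
π_3 = 0.22·π_1 + 0.28·π_2 + 0.28·π_3 + 0.34·π_4
Solving with the normalization constraint gives π = (0.1837, 0.2897, 0.2836, 0.2431).
So the stationary probability of Overloaded is 0.1837.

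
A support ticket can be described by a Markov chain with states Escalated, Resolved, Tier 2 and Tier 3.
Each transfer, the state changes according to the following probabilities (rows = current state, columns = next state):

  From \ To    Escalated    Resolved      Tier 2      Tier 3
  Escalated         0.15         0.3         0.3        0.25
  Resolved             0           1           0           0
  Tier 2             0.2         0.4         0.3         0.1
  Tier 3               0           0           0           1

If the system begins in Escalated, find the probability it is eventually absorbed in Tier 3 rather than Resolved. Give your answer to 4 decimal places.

0.3832

Let h(s) be the probability of absorption at Tier 3 starting from transient state s. Then h(Tier 3) = 1 and h(Resolved) = 0. By first-step analysis:
h(Escalated) = 0.15·h(Escalated) + 0.3·0 + 0.3·h(Tier 2) + 0.25·1
h(Tier 2) = 0.2·h(Escalated) + 0.4·0 + 0.3·h(Tier 2) + 0.1·1
Solving: h(Escalated) = 0.3832, h(Tier 2) = 0.2523.
Starting from Escalated, the probability is 0.3832.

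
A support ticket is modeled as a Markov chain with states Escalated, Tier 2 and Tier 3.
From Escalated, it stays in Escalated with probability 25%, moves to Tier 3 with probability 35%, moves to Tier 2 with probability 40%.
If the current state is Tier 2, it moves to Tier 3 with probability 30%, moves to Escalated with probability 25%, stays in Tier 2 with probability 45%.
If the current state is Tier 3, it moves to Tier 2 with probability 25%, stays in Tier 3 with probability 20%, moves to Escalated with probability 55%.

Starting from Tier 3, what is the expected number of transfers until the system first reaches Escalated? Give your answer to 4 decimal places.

2.1918

Let t(s) be the expected number of transfers to first reach Escalated from state s, with t(Escalated) = 0. Conditioning on the first transfer:
t(Tier 2) = 1 + 0.45·t(Tier 2) + 0.3·t(Tier 3)
t(Tier 3) = 1 + 0.25·t(Tier 2) + 0.2·t(Tier 3)
Solving: t(Tier 2) = 3.0137, t(Tier 3) = 2.1918.
Expected transfers from Tier 3 to Escalated: 2.1918.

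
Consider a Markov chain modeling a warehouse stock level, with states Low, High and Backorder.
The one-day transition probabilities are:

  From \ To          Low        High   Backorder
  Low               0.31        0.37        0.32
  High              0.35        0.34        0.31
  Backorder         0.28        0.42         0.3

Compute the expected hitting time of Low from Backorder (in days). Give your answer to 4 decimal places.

Let t(s) be the expected number of days to first reach Low from state s, with t(Low) = 0. Conditioning on the first day:
t(High) = 1 + 0.34·t(High) + 0.31·t(Backorder)
t(Backorder) = 1 + 0.42·t(High) + 0.3·t(Backorder)
Solving: t(High) = 3.0440, t(Backorder) = 3.2550.
Expected days from Backorder to Low: 3.2550.

3.2550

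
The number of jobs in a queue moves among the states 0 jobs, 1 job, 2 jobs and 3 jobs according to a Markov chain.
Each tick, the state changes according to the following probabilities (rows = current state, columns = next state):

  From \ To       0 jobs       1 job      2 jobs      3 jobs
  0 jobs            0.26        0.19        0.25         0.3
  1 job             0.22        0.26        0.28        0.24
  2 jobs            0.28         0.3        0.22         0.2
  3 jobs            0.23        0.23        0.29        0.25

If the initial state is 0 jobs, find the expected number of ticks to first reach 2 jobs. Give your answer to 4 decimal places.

Let t(s) be the expected number of ticks to first reach 2 jobs from state s, with t(2 jobs) = 0. Conditioning on the first tick:
t(0 jobs) = 1 + 0.26·t(0 jobs) + 0.19·t(1 job) + 0.3·t(3 jobs)
t(1 job) = 1 + 0.22·t(0 jobs) + 0.26·t(1 job) + 0.24·t(3 jobs)
t(3 jobs) = 1 + 0.23·t(0 jobs) + 0.23·t(1 job) + 0.25·t(3 jobs)
Solving: t(0 jobs) = 3.7395, t(1 job) = 3.6283, t(3 jobs) = 3.5928.
Expected ticks from 0 jobs to 2 jobs: 3.7395.

3.7395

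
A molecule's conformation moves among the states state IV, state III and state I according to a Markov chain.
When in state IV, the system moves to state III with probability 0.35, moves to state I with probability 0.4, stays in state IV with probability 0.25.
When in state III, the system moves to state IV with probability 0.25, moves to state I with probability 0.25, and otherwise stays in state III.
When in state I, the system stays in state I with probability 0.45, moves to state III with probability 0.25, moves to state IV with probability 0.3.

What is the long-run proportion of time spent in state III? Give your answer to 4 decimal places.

Let the stationary distribution be π with π = πP and π_1 + π_2 + π_3 = 1.
π_1 = 0.25·π_1 + 0.25·π_2 + 0.3·π_3
π_2 = 0.35·π_1 + 0.5·π_2 + 0.25·π_3
Solving with the normalization constraint gives π = (0.2681, 0.3691, 0.3628).
So the stationary probability of state III is 0.3691.

0.3691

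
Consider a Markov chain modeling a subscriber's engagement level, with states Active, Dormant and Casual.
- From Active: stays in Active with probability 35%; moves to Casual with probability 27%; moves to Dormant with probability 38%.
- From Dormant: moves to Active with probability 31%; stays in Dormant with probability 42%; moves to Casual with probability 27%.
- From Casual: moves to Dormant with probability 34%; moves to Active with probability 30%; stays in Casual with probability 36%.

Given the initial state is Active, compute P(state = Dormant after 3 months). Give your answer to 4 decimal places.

Propagate the distribution vector 3 months from Active.
After 0 months: (1.0000, 0.0000, 0.0000)
After 1 month: (0.3500, 0.3800, 0.2700)
After 2 months: (0.3213, 0.3844, 0.2943)
After 3 months: (0.3199, 0.3836, 0.2965)
P(in Dormant after 3 months) = 0.3836

0.3836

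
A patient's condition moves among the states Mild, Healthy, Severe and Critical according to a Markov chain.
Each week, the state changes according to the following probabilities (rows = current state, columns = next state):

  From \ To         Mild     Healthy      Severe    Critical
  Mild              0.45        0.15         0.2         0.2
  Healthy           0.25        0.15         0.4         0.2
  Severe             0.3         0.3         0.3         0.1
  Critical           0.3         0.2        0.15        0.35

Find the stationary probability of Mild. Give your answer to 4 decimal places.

0.3413

Let the stationary distribution be π with π = πP and π_1 + π_2 + π_3 + π_4 = 1.
π_1 = 0.45·π_1 + 0.25·π_2 + 0.3·π_3 + 0.3·π_4
π_2 = 0.15·π_1 + 0.15·π_2 + 0.3·π_3 + 0.2·π_4
π_3 = 0.2·π_1 + 0.4·π_2 + 0.3·π_3 + 0.15·π_4
Solving with the normalization constraint gives π = (0.3413, 0.1985, 0.2549, 0.2053).
So the stationary probability of Mild is 0.3413.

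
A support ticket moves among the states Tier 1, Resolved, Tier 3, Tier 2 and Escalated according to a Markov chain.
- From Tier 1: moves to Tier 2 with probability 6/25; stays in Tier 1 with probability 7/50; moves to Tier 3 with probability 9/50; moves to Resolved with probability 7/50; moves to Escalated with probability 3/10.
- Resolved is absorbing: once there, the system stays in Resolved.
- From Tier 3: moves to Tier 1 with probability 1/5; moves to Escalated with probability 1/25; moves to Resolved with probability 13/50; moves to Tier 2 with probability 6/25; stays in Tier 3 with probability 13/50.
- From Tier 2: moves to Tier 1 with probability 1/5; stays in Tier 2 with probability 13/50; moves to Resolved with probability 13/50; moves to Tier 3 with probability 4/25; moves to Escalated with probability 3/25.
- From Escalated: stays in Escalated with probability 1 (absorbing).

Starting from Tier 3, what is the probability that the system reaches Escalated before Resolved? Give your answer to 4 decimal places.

0.3140

Let h(s) be the probability of absorption at Escalated starting from transient state s. Then h(Escalated) = 1 and h(Resolved) = 0. By first-step analysis:
h(Tier 1) = 0.14·h(Tier 1) + 0.14·0 + 0.18·h(Tier 3) + 0.24·h(Tier 2) + 0.3·1
h(Tier 3) = 0.2·h(Tier 1) + 0.26·0 + 0.26·h(Tier 3) + 0.24·h(Tier 2) + 0.04·1
h(Tier 2) = 0.2·h(Tier 1) + 0.26·0 + 0.16·h(Tier 3) + 0.26·h(Tier 2) + 0.12·1
Solving: h(Tier 1) = 0.5178, h(Tier 3) = 0.3140, h(Tier 2) = 0.3700.
Starting from Tier 3, the probability is 0.3140.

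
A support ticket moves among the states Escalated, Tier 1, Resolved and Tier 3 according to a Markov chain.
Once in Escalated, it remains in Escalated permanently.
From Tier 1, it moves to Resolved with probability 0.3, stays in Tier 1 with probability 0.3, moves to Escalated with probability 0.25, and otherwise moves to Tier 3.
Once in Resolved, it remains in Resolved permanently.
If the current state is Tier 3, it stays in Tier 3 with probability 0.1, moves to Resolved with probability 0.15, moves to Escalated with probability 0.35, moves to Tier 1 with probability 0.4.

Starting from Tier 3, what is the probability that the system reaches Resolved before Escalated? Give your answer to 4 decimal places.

Let h(s) be the probability of absorption at Resolved starting from transient state s. Then h(Resolved) = 1 and h(Escalated) = 0. By first-step analysis:
h(Tier 1) = 0.25·0 + 0.3·h(Tier 1) + 0.3·1 + 0.15·h(Tier 3)
h(Tier 3) = 0.35·0 + 0.4·h(Tier 1) + 0.15·1 + 0.1·h(Tier 3)
Solving: h(Tier 1) = 0.5132, h(Tier 3) = 0.3947.
Starting from Tier 3, the probability is 0.3947.

0.3947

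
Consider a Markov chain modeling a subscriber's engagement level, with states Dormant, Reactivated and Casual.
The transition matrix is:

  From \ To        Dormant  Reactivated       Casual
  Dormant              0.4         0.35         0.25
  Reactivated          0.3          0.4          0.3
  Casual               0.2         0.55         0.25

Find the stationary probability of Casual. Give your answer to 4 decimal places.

Let the stationary distribution be π with π = πP and π_1 + π_2 + π_3 = 1.
π_1 = 0.4·π_1 + 0.3·π_2 + 0.2·π_3
π_2 = 0.35·π_1 + 0.4·π_2 + 0.55·π_3
Solving with the normalization constraint gives π = (0.3032, 0.4255, 0.2713).
So the stationary probability of Casual is 0.2713.

0.2713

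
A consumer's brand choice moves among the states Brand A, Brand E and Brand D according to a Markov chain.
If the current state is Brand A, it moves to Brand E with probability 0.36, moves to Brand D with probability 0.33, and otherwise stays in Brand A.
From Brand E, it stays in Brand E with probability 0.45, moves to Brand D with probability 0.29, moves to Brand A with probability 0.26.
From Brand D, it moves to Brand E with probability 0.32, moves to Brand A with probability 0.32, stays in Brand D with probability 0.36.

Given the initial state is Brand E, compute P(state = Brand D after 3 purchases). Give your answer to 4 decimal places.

Propagate the distribution vector 3 purchases from Brand E.
After 0 purchases: (0.0000, 1.0000, 0.0000)
After 1 purchase: (0.2600, 0.4500, 0.2900)
After 2 purchases: (0.2904, 0.3889, 0.3207)
After 3 purchases: (0.2938, 0.3822, 0.3241)
P(in Brand D after 3 purchases) = 0.3241

0.3241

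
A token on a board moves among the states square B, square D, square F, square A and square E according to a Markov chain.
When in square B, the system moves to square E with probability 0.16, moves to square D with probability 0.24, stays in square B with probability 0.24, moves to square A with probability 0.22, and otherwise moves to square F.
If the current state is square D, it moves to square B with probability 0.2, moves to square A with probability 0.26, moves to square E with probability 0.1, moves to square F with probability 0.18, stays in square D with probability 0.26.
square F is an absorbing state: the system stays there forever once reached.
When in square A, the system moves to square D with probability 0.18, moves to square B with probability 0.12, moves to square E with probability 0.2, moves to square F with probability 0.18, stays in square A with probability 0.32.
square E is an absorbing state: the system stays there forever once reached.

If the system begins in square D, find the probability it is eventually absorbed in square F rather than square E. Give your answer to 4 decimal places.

Let h(s) be the probability of absorption at square F starting from transient state s. Then h(square F) = 1 and h(square E) = 0. By first-step analysis:
h(square B) = 0.24·h(square B) + 0.24·h(square D) + 0.14·1 + 0.22·h(square A) + 0.16·0
h(square D) = 0.2·h(square B) + 0.26·h(square D) + 0.18·1 + 0.26·h(square A) + 0.1·0
h(square A) = 0.12·h(square B) + 0.18·h(square D) + 0.18·1 + 0.32·h(square A) + 0.2·0
Solving: h(square B) = 0.5046, h(square D) = 0.5556, h(square A) = 0.5008.
Starting from square D, the probability is 0.5556.

0.5556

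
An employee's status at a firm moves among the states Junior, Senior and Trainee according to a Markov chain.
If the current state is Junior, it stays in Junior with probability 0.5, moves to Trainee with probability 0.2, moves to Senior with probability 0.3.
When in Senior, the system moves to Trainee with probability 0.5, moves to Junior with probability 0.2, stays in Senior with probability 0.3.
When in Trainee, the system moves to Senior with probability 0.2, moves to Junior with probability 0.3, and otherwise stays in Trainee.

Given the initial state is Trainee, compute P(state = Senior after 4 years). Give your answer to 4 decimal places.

Propagate the distribution vector 4 years from Trainee.
After 0 years: (0.0000, 0.0000, 1.0000)
After 1 year: (0.3000, 0.2000, 0.5000)
After 2 years: (0.3400, 0.2500, 0.4100)
After 3 years: (0.3430, 0.2590, 0.3980)
After 4 years: (0.3427, 0.2602, 0.3971)
P(in Senior after 4 years) = 0.2602

0.2602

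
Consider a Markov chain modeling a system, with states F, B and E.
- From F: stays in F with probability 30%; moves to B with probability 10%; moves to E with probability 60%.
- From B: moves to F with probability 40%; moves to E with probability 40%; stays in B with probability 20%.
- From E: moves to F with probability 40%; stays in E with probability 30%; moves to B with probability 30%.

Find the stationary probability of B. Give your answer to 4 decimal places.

Let the stationary distribution be π with π = πP and π_1 + π_2 + π_3 = 1.
π_1 = 0.3·π_1 + 0.4·π_2 + 0.4·π_3
π_2 = 0.1·π_1 + 0.2·π_2 + 0.3·π_3
Solving with the normalization constraint gives π = (0.3636, 0.2066, 0.4298).
So the stationary probability of B is 0.2066.

0.2066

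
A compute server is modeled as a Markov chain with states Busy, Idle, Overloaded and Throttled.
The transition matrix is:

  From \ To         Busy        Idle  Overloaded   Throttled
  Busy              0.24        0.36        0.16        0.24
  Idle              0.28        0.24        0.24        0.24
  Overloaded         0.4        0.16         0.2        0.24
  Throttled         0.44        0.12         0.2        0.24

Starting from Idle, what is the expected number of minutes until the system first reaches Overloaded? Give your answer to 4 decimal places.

4.8565

Let t(s) be the expected number of minutes to first reach Overloaded from state s, with t(Overloaded) = 0. Conditioning on the first minute:
t(Busy) = 1 + 0.24·t(Busy) + 0.36·t(Idle) + 0.24·t(Throttled)
t(Idle) = 1 + 0.28·t(Busy) + 0.24·t(Idle) + 0.24·t(Throttled)
t(Throttled) = 1 + 0.44·t(Busy) + 0.12·t(Idle) + 0.24·t(Throttled)
Solving: t(Busy) = 5.2301, t(Idle) = 4.8565, t(Throttled) = 5.1106.
Expected minutes from Idle to Overloaded: 4.8565.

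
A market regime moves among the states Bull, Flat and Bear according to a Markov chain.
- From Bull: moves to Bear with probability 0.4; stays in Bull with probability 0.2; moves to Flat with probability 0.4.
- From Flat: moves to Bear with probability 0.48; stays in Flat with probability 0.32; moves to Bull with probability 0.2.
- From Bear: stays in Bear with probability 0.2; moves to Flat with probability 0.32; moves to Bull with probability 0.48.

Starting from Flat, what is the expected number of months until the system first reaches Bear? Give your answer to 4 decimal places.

2.1552

Let t(s) be the expected number of months to first reach Bear from state s, with t(Bear) = 0. Conditioning on the first month:
t(Bull) = 1 + 0.2·t(Bull) + 0.4·t(Flat)
t(Flat) = 1 + 0.2·t(Bull) + 0.32·t(Flat)
Solving: t(Bull) = 2.3276, t(Flat) = 2.1552.
Expected months from Flat to Bear: 2.1552.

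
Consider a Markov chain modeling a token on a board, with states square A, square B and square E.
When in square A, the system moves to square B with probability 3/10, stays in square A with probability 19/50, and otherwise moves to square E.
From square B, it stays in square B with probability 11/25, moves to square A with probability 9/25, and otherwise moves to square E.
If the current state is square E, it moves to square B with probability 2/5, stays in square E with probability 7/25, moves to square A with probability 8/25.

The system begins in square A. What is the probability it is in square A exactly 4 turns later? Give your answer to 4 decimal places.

0.3566

Propagate the distribution vector 4 turns from square A.
After 0 turns: (1.0000, 0.0000, 0.0000)
After 1 turn: (0.3800, 0.3000, 0.3200)
After 2 turns: (0.3548, 0.3740, 0.2712)
After 3 turns: (0.3562, 0.3795, 0.2643)
After 4 turns: (0.3566, 0.3796, 0.2639)
P(in square A after 4 turns) = 0.3566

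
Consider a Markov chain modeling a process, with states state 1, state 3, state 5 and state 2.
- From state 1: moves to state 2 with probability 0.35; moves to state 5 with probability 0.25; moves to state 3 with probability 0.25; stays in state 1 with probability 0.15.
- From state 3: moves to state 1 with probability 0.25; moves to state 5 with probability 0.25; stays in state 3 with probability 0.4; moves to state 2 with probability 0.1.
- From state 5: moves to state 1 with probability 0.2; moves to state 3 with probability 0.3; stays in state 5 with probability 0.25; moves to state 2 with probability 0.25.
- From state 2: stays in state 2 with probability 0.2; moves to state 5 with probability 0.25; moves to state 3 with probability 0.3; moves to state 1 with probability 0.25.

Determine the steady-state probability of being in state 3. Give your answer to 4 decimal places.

Let the stationary distribution be π with π = πP and π_1 + π_2 + π_3 + π_4 = 1.
π_1 = 0.15·π_1 + 0.25·π_2 + 0.2·π_3 + 0.25·π_4
π_2 = 0.25·π_1 + 0.4·π_2 + 0.3·π_3 + 0.3·π_4
π_3 = 0.25·π_1 + 0.25·π_2 + 0.25·π_3 + 0.25·π_4
Solving with the normalization constraint gives π = (0.2159, 0.3213, 0.2500, 0.2128).
So the stationary probability of state 3 is 0.3213.

0.3213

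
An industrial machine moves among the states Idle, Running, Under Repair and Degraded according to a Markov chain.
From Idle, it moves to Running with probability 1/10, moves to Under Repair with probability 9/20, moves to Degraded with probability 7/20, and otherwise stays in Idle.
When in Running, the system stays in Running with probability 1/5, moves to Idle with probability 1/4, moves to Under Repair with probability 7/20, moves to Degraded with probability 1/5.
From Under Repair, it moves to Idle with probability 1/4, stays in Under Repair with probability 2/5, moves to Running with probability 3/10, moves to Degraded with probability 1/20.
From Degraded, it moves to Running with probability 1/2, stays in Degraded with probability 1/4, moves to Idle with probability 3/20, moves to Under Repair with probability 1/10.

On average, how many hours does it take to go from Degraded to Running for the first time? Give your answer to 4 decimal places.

Let t(s) be the expected number of hours to first reach Running from state s, with t(Running) = 0. Conditioning on the first hour:
t(Idle) = 1 + 0.1·t(Idle) + 0.45·t(Under Repair) + 0.35·t(Degraded)
t(Under Repair) = 1 + 0.25·t(Idle) + 0.4·t(Under Repair) + 0.05·t(Degraded)
t(Degraded) = 1 + 0.15·t(Idle) + 0.1·t(Under Repair) + 0.25·t(Degraded)
Solving: t(Idle) = 3.8532, t(Under Repair) = 3.4862, t(Degraded) = 2.5688.
Expected hours from Degraded to Running: 2.5688.

2.5688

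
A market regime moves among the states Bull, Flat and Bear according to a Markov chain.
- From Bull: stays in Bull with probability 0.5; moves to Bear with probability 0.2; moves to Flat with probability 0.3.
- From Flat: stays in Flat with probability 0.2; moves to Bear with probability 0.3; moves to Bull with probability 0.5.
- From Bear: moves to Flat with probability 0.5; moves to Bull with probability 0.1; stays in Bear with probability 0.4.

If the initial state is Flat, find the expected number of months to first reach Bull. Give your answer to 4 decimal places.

Let t(s) be the expected number of months to first reach Bull from state s, with t(Bull) = 0. Conditioning on the first month:
t(Flat) = 1 + 0.2·t(Flat) + 0.3·t(Bear)
t(Bear) = 1 + 0.5·t(Flat) + 0.4·t(Bear)
Solving: t(Flat) = 2.7273, t(Bear) = 3.9394.
Expected months from Flat to Bull: 2.7273.

2.7273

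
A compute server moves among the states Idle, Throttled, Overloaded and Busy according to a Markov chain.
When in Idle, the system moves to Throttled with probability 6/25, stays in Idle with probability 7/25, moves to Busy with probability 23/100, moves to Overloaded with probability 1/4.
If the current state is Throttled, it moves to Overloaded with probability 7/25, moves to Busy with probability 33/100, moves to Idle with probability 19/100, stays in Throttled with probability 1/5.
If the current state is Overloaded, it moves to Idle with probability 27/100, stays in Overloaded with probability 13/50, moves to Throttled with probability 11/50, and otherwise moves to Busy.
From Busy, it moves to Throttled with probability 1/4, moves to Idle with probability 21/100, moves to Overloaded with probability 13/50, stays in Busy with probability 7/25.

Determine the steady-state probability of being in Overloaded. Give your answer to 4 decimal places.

Let the stationary distribution be π with π = πP and π_1 + π_2 + π_3 + π_4 = 1.
π_1 = 0.28·π_1 + 0.19·π_2 + 0.27·π_3 + 0.21·π_4
π_2 = 0.24·π_1 + 0.2·π_2 + 0.22·π_3 + 0.25·π_4
π_3 = 0.25·π_1 + 0.28·π_2 + 0.26·π_3 + 0.26·π_4
Solving with the normalization constraint gives π = (0.2378, 0.2283, 0.2622, 0.2717).
So the stationary probability of Overloaded is 0.2622.

0.2622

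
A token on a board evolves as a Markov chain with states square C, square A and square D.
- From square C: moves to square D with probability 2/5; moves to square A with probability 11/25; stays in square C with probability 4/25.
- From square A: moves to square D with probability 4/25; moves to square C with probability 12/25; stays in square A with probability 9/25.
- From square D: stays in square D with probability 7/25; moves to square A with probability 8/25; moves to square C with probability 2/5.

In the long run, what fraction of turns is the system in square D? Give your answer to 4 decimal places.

Let the stationary distribution be π with π = πP and π_1 + π_2 + π_3 = 1.
π_1 = 0.16·π_1 + 0.48·π_2 + 0.4·π_3
π_2 = 0.44·π_1 + 0.36·π_2 + 0.32·π_3
Solving with the normalization constraint gives π = (0.3469, 0.3767, 0.2764).
So the stationary probability of square D is 0.2764.

0.2764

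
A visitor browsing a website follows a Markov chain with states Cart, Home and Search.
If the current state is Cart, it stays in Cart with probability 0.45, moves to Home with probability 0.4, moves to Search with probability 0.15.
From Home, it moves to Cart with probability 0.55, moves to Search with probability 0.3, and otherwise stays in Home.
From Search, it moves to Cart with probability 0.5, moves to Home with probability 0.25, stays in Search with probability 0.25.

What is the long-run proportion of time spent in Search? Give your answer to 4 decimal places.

Let the stationary distribution be π with π = πP and π_1 + π_2 + π_3 = 1.
π_1 = 0.45·π_1 + 0.55·π_2 + 0.5·π_3
π_2 = 0.4·π_1 + 0.15·π_2 + 0.25·π_3
Solving with the normalization constraint gives π = (0.4902, 0.2941, 0.2157).
So the stationary probability of Search is 0.2157.

0.2157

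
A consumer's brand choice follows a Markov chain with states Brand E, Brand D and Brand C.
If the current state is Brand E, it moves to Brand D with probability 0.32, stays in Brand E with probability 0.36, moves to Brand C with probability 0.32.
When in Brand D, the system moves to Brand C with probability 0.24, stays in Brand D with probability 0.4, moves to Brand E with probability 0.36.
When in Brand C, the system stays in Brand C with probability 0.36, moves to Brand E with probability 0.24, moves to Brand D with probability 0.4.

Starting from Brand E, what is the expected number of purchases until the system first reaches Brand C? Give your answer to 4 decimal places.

3.4226

Let t(s) be the expected number of purchases to first reach Brand C from state s, with t(Brand C) = 0. Conditioning on the first purchase:
t(Brand E) = 1 + 0.36·t(Brand E) + 0.32·t(Brand D)
t(Brand D) = 1 + 0.36·t(Brand E) + 0.4·t(Brand D)
Solving: t(Brand E) = 3.4226, t(Brand D) = 3.7202.
Expected purchases from Brand E to Brand C: 3.4226.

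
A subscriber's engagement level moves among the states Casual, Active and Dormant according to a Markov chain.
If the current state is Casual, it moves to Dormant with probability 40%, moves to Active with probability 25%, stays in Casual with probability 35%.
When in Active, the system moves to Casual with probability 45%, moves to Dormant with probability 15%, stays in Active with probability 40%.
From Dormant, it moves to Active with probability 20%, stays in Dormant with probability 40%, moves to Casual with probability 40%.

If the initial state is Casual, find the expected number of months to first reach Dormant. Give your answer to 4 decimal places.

3.0631

Let t(s) be the expected number of months to first reach Dormant from state s, with t(Dormant) = 0. Conditioning on the first month:
t(Casual) = 1 + 0.35·t(Casual) + 0.25·t(Active)
t(Active) = 1 + 0.45·t(Casual) + 0.4·t(Active)
Solving: t(Casual) = 3.0631, t(Active) = 3.9640.
Expected months from Casual to Dormant: 3.0631.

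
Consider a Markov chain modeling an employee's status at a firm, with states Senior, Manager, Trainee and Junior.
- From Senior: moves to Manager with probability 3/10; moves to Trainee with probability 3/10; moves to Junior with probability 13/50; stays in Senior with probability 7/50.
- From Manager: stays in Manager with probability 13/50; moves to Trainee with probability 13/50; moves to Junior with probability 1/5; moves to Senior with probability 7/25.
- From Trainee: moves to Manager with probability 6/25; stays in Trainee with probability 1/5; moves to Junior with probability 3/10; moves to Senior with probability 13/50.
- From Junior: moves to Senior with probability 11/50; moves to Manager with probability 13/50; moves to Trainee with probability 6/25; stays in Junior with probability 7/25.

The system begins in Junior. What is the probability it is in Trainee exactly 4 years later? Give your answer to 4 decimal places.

0.2490

Propagate the distribution vector 4 years from Junior.
After 0 years: (0.0000, 0.0000, 0.0000, 1.0000)
After 1 year: (0.2200, 0.2600, 0.2400, 0.2800)
After 2 years: (0.2276, 0.2640, 0.2488, 0.2596)
After 3 years: (0.2276, 0.2641, 0.2490, 0.2593)
After 4 years: (0.2276, 0.2641, 0.2490, 0.2593)
P(in Trainee after 4 years) = 0.2490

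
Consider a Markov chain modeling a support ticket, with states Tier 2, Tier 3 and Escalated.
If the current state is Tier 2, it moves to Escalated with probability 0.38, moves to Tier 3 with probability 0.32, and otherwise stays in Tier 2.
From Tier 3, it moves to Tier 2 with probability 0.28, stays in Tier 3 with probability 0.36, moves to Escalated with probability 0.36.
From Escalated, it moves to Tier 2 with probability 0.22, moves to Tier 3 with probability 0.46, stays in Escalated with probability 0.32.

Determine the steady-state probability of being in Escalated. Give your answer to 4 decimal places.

0.3512

Let the stationary distribution be π with π = πP and π_1 + π_2 + π_3 = 1.
π_1 = 0.3·π_1 + 0.28·π_2 + 0.22·π_3
π_2 = 0.32·π_1 + 0.36·π_2 + 0.46·π_3
Solving with the normalization constraint gives π = (0.2642, 0.3846, 0.3512).
So the stationary probability of Escalated is 0.3512.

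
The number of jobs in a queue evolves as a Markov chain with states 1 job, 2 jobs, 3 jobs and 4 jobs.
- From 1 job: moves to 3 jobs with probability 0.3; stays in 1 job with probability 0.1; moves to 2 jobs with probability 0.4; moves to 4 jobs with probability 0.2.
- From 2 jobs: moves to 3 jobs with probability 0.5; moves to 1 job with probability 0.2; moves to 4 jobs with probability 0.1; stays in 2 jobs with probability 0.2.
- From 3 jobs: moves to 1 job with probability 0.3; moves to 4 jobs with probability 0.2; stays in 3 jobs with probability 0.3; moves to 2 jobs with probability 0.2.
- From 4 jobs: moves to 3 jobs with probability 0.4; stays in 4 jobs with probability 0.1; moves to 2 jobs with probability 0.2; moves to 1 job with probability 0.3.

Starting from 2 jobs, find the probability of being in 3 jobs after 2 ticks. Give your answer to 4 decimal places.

Propagate the distribution vector 2 ticks from 2 jobs.
After 0 ticks: (0.0000, 1.0000, 0.0000, 0.0000)
After 1 tick: (0.2000, 0.2000, 0.5000, 0.1000)
After 2 ticks: (0.2400, 0.2400, 0.3500, 0.1700)
P(in 3 jobs after 2 ticks) = 0.3500

0.3500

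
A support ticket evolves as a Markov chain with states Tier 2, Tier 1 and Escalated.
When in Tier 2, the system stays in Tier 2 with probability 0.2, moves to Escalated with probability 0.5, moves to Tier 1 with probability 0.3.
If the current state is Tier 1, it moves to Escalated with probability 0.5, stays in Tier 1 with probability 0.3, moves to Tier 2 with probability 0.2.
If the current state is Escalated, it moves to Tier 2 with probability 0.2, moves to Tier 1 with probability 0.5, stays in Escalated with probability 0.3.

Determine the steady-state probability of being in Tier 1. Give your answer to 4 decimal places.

Let the stationary distribution be π with π = πP and π_1 + π_2 + π_3 = 1.
π_1 = 0.2·π_1 + 0.2·π_2 + 0.2·π_3
π_2 = 0.3·π_1 + 0.3·π_2 + 0.5·π_3
Solving with the normalization constraint gives π = (0.2000, 0.3833, 0.4167).
So the stationary probability of Tier 1 is 0.3833.

0.3833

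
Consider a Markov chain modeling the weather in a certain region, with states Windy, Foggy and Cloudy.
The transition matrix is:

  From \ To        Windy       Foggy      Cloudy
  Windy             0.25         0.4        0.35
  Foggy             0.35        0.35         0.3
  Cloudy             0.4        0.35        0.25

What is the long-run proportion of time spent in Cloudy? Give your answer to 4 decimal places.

Let the stationary distribution be π with π = πP and π_1 + π_2 + π_3 = 1.
π_1 = 0.25·π_1 + 0.35·π_2 + 0.4·π_3
π_2 = 0.4·π_1 + 0.35·π_2 + 0.35·π_3
Solving with the normalization constraint gives π = (0.3319, 0.3666, 0.3015).
So the stationary probability of Cloudy is 0.3015.

0.3015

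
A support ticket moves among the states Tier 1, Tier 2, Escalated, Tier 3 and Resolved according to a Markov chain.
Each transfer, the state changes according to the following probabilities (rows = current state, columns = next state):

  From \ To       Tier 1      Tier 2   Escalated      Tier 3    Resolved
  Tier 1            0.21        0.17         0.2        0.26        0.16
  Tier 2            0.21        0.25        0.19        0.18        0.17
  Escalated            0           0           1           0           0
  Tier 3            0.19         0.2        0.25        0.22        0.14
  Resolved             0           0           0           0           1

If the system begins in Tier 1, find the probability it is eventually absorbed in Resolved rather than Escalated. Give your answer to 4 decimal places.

0.4283

Let h(s) be the probability of absorption at Resolved starting from transient state s. Then h(Resolved) = 1 and h(Escalated) = 0. By first-step analysis:
h(Tier 1) = 0.21·h(Tier 1) + 0.17·h(Tier 2) + 0.2·0 + 0.26·h(Tier 3) + 0.16·1
h(Tier 2) = 0.21·h(Tier 1) + 0.25·h(Tier 2) + 0.19·0 + 0.18·h(Tier 3) + 0.17·1
h(Tier 3) = 0.19·h(Tier 1) + 0.2·h(Tier 2) + 0.25·0 + 0.22·h(Tier 3) + 0.14·1
Solving: h(Tier 1) = 0.4283, h(Tier 2) = 0.4419, h(Tier 3) = 0.3971.
Starting from Tier 1, the probability is 0.4283.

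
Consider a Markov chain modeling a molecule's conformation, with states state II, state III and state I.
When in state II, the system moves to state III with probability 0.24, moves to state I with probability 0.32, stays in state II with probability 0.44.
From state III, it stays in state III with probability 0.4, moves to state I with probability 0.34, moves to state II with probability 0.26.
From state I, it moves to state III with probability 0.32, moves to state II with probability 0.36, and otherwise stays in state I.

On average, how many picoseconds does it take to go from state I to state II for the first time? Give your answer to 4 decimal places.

3.0749

Let t(s) be the expected number of picoseconds to first reach state II from state s, with t(state II) = 0. Conditioning on the first picosecond:
t(state III) = 1 + 0.4·t(state III) + 0.34·t(state I)
t(state I) = 1 + 0.32·t(state III) + 0.32·t(state I)
Solving: t(state III) = 3.4091, t(state I) = 3.0749.
Expected picoseconds from state I to state II: 3.0749.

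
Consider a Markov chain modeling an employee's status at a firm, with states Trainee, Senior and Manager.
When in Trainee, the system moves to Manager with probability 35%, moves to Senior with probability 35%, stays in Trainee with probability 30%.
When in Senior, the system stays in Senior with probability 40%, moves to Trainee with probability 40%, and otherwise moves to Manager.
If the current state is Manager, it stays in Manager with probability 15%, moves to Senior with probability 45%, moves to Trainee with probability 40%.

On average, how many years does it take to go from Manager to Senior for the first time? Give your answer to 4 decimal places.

Let t(s) be the expected number of years to first reach Senior from state s, with t(Senior) = 0. Conditioning on the first year:
t(Trainee) = 1 + 0.3·t(Trainee) + 0.35·t(Manager)
t(Manager) = 1 + 0.4·t(Trainee) + 0.15·t(Manager)
Solving: t(Trainee) = 2.6374, t(Manager) = 2.4176.
Expected years from Manager to Senior: 2.4176.

2.4176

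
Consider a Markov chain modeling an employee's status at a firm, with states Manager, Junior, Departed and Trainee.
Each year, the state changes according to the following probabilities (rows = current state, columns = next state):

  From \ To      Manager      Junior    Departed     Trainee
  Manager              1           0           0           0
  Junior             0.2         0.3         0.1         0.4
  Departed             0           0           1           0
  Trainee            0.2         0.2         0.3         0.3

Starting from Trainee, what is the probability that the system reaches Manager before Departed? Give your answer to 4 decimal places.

0.4390

Let h(s) be the probability of absorption at Manager starting from transient state s. Then h(Manager) = 1 and h(Departed) = 0. By first-step analysis:
h(Junior) = 0.2·1 + 0.3·h(Junior) + 0.1·0 + 0.4·h(Trainee)
h(Trainee) = 0.2·1 + 0.2·h(Junior) + 0.3·0 + 0.3·h(Trainee)
Solving: h(Junior) = 0.5366, h(Trainee) = 0.4390.
Starting from Trainee, the probability is 0.4390.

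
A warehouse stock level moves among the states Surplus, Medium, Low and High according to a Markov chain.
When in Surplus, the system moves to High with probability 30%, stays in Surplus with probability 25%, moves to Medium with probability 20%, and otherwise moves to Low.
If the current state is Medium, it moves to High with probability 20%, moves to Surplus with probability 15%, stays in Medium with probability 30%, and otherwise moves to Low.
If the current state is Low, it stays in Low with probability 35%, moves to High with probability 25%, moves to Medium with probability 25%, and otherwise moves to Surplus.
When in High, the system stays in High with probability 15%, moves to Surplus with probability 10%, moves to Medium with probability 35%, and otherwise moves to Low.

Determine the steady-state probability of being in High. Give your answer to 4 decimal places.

Let the stationary distribution be π with π = πP and π_1 + π_2 + π_3 + π_4 = 1.
π_1 = 0.25·π_1 + 0.15·π_2 + 0.15·π_3 + 0.1·π_4
π_2 = 0.2·π_1 + 0.3·π_2 + 0.25·π_3 + 0.35·π_4
π_3 = 0.25·π_1 + 0.35·π_2 + 0.35·π_3 + 0.4·π_4
Solving with the normalization constraint gives π = (0.1544, 0.2784, 0.3456, 0.2216).
So the stationary probability of High is 0.2216.

0.2216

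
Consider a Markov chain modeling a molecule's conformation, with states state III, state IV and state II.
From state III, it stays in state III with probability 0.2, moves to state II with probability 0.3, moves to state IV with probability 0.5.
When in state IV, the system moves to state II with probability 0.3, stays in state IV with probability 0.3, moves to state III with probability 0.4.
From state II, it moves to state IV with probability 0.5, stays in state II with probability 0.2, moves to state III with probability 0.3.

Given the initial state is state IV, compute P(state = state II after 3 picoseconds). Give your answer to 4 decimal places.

Propagate the distribution vector 3 picoseconds from state IV.
After 0 picoseconds: (0.0000, 1.0000, 0.0000)
After 1 picosecond: (0.4000, 0.3000, 0.3000)
After 2 picoseconds: (0.2900, 0.4400, 0.2700)
After 3 picoseconds: (0.3150, 0.4120, 0.2730)
P(in state II after 3 picoseconds) = 0.2730

0.2730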